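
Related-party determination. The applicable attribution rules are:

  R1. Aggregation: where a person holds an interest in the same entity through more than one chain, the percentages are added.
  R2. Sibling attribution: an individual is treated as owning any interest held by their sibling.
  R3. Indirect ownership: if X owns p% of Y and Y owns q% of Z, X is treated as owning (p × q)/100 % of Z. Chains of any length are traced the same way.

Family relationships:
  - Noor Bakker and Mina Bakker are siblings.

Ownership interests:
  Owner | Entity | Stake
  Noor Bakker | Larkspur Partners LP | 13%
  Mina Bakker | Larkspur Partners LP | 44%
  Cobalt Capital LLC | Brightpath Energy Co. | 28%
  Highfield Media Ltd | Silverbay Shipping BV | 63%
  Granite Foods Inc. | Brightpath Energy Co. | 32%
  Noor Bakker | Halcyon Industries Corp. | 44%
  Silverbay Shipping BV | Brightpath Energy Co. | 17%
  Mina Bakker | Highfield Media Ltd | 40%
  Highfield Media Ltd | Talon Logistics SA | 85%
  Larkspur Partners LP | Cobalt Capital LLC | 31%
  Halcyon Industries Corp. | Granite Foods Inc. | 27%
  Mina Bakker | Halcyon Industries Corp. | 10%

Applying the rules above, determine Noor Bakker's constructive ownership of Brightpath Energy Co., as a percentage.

13.8972%

By sibling attribution (R2), Noor Bakker is treated as also owning Mina Bakker's interest in Larkspur Partners LP, giving 13% + 44% = 57%.
By sibling attribution (R2), Noor Bakker is treated as also owning Mina Bakker's interest in Halcyon Industries Corp, giving 44% + 10% = 54%.
By sibling attribution (R2), Noor Bakker is treated as owning Mina Bakker's 40% interest in Highfield Media Ltd.
Chain via Larkspur Partners LP → Cobalt Capital LLC (R3): 57% × 31% × 28% = 4.9476% of Brightpath Energy Co.
Chain via Halcyon Industries Corp. → Granite Foods Inc. (R3): 54% × 27% × 32% = 4.6656% of Brightpath Energy Co.
Chain via Highfield Media Ltd → Silverbay Shipping BV (R3): 40% × 63% × 17% = 4.284% of Brightpath Energy Co.
Aggregating (R1): 4.9476% + 4.6656% + 4.284% = 13.8972%.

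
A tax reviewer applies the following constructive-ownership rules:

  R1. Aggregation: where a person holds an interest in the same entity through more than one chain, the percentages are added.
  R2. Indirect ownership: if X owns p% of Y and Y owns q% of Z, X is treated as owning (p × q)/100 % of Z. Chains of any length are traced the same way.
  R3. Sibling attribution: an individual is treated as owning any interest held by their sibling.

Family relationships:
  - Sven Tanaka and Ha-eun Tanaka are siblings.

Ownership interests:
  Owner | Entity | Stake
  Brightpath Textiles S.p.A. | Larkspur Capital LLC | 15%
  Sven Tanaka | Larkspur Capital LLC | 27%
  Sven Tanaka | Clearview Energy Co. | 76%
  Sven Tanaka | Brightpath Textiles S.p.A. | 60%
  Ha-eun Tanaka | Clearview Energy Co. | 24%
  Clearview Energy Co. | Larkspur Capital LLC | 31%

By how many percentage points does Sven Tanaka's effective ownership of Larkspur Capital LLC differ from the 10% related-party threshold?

By sibling attribution (R3), Sven Tanaka is treated as also owning Ha-eun Tanaka's interest in Clearview Energy Co, giving 76% + 24% = 100%.
Chain via Clearview Energy Co. (R2): 100% × 31% = 31% of Larkspur Capital LLC.
Chain via Brightpath Textiles S.p.A. (R2): 60% × 15% = 9% of Larkspur Capital LLC.
Direct interest in Larkspur Capital LLC: 27%.
Aggregating (R1): 31% + 9% + 27% = 67%.
67% exceeds the 10% threshold by 57 percentage points.

57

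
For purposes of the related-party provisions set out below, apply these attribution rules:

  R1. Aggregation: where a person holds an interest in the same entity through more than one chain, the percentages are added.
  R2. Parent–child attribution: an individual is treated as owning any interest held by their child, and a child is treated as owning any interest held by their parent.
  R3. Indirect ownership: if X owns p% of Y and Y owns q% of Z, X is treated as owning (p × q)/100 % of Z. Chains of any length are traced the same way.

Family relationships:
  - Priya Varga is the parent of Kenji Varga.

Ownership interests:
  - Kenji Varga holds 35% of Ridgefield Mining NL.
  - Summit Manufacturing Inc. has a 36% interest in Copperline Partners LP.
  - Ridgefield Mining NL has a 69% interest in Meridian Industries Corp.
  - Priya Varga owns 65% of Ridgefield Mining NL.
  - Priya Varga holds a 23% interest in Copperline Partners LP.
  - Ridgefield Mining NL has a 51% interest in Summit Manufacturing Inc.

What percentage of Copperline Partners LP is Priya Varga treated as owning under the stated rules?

By parent–child attribution (R2), Priya Varga is treated as also owning Kenji Varga's interest in Ridgefield Mining NL, giving 65% + 35% = 100%.
Chain via Ridgefield Mining NL → Summit Manufacturing Inc. (R3): 100% × 51% × 36% = 18.36% of Copperline Partners LP.
Direct interest in Copperline Partners LP: 23%.
Aggregating (R1): 18.36% + 23% = 41.36%.

41.36%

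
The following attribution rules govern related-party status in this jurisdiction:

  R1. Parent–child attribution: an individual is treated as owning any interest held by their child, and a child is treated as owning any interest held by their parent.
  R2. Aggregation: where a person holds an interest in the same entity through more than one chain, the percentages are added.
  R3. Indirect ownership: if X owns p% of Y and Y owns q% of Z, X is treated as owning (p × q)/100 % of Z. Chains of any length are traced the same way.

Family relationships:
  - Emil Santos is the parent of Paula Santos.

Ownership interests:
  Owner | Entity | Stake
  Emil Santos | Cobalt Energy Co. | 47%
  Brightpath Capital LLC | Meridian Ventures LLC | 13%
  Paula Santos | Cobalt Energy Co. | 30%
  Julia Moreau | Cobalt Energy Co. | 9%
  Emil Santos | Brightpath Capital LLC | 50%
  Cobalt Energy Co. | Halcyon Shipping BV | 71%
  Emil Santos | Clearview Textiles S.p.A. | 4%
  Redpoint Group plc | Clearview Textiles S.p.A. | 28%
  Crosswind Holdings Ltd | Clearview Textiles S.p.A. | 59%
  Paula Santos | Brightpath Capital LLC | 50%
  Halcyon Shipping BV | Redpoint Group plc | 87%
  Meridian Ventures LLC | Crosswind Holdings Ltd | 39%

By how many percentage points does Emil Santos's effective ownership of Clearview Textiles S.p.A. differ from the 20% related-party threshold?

By parent–child attribution (R1), Emil Santos is treated as also owning Paula Santos's interest in Brightpath Capital LLC, giving 50% + 50% = 100%.
By parent–child attribution (R1), Emil Santos is treated as also owning Paula Santos's interest in Cobalt Energy Co, giving 47% + 30% = 77%.
Chain via Brightpath Capital LLC → Meridian Ventures LLC → Crosswind Holdings Ltd (R3): 100% × 13% × 39% × 59% = 2.9913% of Clearview Textiles S.p.A.
Chain via Cobalt Energy Co. → Halcyon Shipping BV → Redpoint Group plc (R3): 77% × 71% × 87% × 28% = 13.317612% of Clearview Textiles S.p.A.
Direct interest in Clearview Textiles S.p.A: 4%.
Aggregating (R2): 2.9913% + 13.317612% + 4% = 20.308912%.
20.308912% exceeds the 20% threshold by 0.308912 percentage points.

0.308912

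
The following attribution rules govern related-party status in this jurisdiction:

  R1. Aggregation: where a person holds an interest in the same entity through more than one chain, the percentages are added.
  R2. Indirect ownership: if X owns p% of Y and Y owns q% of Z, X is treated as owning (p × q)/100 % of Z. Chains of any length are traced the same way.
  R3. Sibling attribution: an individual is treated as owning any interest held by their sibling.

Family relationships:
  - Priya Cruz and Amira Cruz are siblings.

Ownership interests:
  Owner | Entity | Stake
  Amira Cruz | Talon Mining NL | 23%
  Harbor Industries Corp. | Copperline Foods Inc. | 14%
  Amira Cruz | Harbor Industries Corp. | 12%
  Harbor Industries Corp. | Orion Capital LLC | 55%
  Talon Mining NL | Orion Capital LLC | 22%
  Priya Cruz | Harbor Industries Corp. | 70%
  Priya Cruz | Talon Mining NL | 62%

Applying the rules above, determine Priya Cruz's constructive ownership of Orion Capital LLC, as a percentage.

By sibling attribution (R3), Priya Cruz is treated as also owning Amira Cruz's interest in Talon Mining NL, giving 62% + 23% = 85%.
By sibling attribution (R3), Priya Cruz is treated as also owning Amira Cruz's interest in Harbor Industries Corp, giving 70% + 12% = 82%.
Chain via Talon Mining NL (R2): 85% × 22% = 18.7% of Orion Capital LLC.
Chain via Harbor Industries Corp. (R2): 82% × 55% = 45.1% of Orion Capital LLC.
Aggregating (R1): 18.7% + 45.1% = 63.8%.

63.8%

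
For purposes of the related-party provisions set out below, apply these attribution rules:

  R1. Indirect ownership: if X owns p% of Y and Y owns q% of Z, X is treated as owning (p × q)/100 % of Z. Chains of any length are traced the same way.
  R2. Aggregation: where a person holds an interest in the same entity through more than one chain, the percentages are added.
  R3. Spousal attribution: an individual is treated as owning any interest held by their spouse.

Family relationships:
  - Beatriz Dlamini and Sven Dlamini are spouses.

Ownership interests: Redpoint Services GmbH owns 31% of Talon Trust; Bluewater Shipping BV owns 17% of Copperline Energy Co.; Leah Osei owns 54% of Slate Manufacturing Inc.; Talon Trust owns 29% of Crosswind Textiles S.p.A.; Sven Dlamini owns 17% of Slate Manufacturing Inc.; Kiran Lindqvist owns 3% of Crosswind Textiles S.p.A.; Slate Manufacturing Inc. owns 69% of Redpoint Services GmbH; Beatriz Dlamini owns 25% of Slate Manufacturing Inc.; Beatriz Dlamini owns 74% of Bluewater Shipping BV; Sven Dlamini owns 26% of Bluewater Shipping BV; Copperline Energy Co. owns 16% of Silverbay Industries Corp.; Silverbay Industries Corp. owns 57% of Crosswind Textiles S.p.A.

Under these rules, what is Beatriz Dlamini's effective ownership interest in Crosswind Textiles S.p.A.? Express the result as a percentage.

By spousal attribution (R3), Beatriz Dlamini is treated as also owning Sven Dlamini's interest in Bluewater Shipping BV, giving 74% + 26% = 100%.
By spousal attribution (R3), Beatriz Dlamini is treated as also owning Sven Dlamini's interest in Slate Manufacturing Inc, giving 25% + 17% = 42%.
Chain via Bluewater Shipping BV → Copperline Energy Co. → Silverbay Industries Corp. (R1): 100% × 17% × 16% × 57% = 1.5504% of Crosswind Textiles S.p.A.
Chain via Slate Manufacturing Inc. → Redpoint Services GmbH → Talon Trust (R1): 42% × 69% × 31% × 29% = 2.605302% of Crosswind Textiles S.p.A.
Aggregating (R2): 1.5504% + 2.605302% = 4.155702%.

4.155702%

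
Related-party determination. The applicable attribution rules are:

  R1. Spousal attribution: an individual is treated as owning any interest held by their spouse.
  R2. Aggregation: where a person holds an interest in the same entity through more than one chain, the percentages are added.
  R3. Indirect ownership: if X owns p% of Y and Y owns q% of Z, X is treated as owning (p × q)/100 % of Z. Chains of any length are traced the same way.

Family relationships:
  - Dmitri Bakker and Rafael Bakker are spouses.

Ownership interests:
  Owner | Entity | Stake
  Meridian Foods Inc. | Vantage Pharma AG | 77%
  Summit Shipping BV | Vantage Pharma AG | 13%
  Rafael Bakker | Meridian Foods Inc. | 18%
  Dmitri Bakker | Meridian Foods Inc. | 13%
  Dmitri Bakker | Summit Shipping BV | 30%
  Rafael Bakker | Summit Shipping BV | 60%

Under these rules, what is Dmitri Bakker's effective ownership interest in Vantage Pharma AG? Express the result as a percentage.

By spousal attribution (R1), Dmitri Bakker is treated as also owning Rafael Bakker's interest in Summit Shipping BV, giving 30% + 60% = 90%.
By spousal attribution (R1), Dmitri Bakker is treated as also owning Rafael Bakker's interest in Meridian Foods Inc, giving 13% + 18% = 31%.
Chain via Summit Shipping BV (R3): 90% × 13% = 11.7% of Vantage Pharma AG.
Chain via Meridian Foods Inc. (R3): 31% × 77% = 23.87% of Vantage Pharma AG.
Aggregating (R2): 11.7% + 23.87% = 35.57%.

35.57%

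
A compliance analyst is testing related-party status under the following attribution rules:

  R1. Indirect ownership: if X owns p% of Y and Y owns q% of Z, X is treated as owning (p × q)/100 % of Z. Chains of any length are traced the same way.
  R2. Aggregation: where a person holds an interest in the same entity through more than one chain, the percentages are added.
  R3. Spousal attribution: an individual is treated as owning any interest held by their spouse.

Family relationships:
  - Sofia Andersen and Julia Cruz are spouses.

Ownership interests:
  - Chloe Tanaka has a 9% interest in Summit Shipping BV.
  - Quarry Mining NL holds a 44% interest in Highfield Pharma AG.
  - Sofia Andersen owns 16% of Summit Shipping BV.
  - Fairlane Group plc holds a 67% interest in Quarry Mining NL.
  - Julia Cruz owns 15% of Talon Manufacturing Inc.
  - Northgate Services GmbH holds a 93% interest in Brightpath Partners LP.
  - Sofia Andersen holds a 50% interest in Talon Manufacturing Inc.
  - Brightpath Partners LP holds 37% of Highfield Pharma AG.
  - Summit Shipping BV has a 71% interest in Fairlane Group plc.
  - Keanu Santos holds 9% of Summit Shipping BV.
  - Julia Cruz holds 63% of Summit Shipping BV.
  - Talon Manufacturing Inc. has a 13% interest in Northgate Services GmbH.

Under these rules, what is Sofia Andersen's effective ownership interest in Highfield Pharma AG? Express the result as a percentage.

19.442977%

By spousal attribution (R3), Sofia Andersen is treated as also owning Julia Cruz's interest in Summit Shipping BV, giving 16% + 63% = 79%.
By spousal attribution (R3), Sofia Andersen is treated as also owning Julia Cruz's interest in Talon Manufacturing Inc, giving 50% + 15% = 65%.
Chain via Summit Shipping BV → Fairlane Group plc → Quarry Mining NL (R1): 79% × 71% × 67% × 44% = 16.535332% of Highfield Pharma AG.
Chain via Talon Manufacturing Inc. → Northgate Services GmbH → Brightpath Partners LP (R1): 65% × 13% × 93% × 37% = 2.907645% of Highfield Pharma AG.
Aggregating (R2): 16.535332% + 2.907645% = 19.442977%.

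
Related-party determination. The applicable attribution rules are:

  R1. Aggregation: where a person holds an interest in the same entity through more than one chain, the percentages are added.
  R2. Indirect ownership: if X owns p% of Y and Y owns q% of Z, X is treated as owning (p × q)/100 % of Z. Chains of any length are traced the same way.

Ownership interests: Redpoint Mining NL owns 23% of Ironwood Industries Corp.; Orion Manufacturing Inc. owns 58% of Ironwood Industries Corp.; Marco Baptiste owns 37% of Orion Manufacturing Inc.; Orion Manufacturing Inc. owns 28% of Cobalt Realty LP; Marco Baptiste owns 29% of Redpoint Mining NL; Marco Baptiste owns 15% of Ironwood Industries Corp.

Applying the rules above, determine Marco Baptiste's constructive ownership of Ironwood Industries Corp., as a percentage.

43.13%

Chain via Redpoint Mining NL (R2): 29% × 23% = 6.67% of Ironwood Industries Corp.
Chain via Orion Manufacturing Inc. (R2): 37% × 58% = 21.46% of Ironwood Industries Corp.
Direct interest in Ironwood Industries Corp: 15%.
Aggregating (R1): 6.67% + 21.46% + 15% = 43.13%.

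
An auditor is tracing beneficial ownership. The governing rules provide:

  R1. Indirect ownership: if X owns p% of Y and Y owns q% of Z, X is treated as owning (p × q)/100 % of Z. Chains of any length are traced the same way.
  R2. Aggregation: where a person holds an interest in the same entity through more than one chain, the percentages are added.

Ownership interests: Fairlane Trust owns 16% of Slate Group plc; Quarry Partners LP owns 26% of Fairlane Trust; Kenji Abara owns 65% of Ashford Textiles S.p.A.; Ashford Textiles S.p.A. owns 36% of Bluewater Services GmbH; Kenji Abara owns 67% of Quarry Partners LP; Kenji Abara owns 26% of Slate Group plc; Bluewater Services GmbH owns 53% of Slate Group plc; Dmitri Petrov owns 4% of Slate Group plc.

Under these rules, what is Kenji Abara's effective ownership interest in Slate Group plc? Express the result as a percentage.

Chain via Quarry Partners LP → Fairlane Trust (R1): 67% × 26% × 16% = 2.7872% of Slate Group plc.
Chain via Ashford Textiles S.p.A. → Bluewater Services GmbH (R1): 65% × 36% × 53% = 12.402% of Slate Group plc.
Direct interest in Slate Group plc: 26%.
Aggregating (R2): 2.7872% + 12.402% + 26% = 41.1892%.

41.1892%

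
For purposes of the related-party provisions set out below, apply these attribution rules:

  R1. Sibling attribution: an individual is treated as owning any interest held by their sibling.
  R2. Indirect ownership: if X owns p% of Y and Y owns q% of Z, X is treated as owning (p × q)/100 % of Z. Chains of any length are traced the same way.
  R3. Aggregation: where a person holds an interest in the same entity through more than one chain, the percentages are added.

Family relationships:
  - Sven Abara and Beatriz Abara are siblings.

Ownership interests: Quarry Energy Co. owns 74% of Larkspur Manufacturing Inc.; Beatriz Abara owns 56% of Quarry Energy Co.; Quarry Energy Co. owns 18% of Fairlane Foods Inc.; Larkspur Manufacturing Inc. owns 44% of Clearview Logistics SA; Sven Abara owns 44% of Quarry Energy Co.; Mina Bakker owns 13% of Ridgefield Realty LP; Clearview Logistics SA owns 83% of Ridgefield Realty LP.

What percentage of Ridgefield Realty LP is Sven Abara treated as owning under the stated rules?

By sibling attribution (R1), Sven Abara is treated as also owning Beatriz Abara's interest in Quarry Energy Co, giving 44% + 56% = 100%.
Chain via Quarry Energy Co. → Larkspur Manufacturing Inc. → Clearview Logistics SA (R2): 100% × 74% × 44% × 83% = 27.0248% of Ridgefield Realty LP.

27.0248%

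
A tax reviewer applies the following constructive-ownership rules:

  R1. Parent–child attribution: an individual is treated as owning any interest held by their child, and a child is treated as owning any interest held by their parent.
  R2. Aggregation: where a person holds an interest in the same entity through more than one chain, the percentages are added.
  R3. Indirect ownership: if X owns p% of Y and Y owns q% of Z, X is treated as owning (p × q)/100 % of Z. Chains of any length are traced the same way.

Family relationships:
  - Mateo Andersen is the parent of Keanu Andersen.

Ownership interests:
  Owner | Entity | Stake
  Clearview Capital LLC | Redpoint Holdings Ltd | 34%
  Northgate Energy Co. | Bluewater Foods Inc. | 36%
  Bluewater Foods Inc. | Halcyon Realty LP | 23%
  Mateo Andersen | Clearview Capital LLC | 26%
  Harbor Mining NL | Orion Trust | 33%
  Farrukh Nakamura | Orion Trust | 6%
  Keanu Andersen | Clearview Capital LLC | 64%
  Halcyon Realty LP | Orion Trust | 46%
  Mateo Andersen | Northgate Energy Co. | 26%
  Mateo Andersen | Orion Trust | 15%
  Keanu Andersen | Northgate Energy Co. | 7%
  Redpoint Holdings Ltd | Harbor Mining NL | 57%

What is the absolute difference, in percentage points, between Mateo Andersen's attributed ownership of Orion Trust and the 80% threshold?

By parent–child attribution (R1), Mateo Andersen is treated as also owning Keanu Andersen's interest in Clearview Capital LLC, giving 26% + 64% = 90%.
By parent–child attribution (R1), Mateo Andersen is treated as also owning Keanu Andersen's interest in Northgate Energy Co, giving 26% + 7% = 33%.
Chain via Clearview Capital LLC → Redpoint Holdings Ltd → Harbor Mining NL (R3): 90% × 34% × 57% × 33% = 5.75586% of Orion Trust.
Chain via Northgate Energy Co. → Bluewater Foods Inc. → Halcyon Realty LP (R3): 33% × 36% × 23% × 46% = 1.256904% of Orion Trust.
Direct interest in Orion Trust: 15%.
Aggregating (R2): 5.75586% + 1.256904% + 15% = 22.012764%.
22.012764% falls short of the 80% threshold by 57.987236 percentage points.

57.987236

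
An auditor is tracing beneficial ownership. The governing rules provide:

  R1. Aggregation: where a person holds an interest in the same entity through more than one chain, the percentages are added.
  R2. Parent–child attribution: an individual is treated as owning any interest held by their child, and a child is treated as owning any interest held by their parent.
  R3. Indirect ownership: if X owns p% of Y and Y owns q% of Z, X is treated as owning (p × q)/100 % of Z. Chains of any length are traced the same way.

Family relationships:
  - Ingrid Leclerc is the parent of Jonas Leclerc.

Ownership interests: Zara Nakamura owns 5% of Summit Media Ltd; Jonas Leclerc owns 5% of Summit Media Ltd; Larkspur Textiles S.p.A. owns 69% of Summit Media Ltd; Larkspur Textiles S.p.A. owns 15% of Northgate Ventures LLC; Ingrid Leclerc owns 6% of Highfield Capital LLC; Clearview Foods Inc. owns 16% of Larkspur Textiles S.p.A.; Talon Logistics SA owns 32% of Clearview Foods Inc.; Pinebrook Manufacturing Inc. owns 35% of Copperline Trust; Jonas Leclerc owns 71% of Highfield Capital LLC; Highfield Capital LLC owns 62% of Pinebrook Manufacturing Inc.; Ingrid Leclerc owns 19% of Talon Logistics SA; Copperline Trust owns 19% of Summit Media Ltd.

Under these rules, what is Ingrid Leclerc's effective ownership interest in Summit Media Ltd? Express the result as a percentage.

8.845942%

By parent–child attribution (R2), Ingrid Leclerc is treated as also owning Jonas Leclerc's interest in Highfield Capital LLC, giving 6% + 71% = 77%.
By parent–child attribution (R2), Ingrid Leclerc is treated as owning Jonas Leclerc's 5% interest in Summit Media Ltd.
Chain via Talon Logistics SA → Clearview Foods Inc. → Larkspur Textiles S.p.A. (R3): 19% × 32% × 16% × 69% = 0.671232% of Summit Media Ltd.
Chain via Highfield Capital LLC → Pinebrook Manufacturing Inc. → Copperline Trust (R3): 77% × 62% × 35% × 19% = 3.17471% of Summit Media Ltd.
Direct interest in Summit Media Ltd: 5%.
Aggregating (R1): 0.671232% + 3.17471% + 5% = 8.845942%.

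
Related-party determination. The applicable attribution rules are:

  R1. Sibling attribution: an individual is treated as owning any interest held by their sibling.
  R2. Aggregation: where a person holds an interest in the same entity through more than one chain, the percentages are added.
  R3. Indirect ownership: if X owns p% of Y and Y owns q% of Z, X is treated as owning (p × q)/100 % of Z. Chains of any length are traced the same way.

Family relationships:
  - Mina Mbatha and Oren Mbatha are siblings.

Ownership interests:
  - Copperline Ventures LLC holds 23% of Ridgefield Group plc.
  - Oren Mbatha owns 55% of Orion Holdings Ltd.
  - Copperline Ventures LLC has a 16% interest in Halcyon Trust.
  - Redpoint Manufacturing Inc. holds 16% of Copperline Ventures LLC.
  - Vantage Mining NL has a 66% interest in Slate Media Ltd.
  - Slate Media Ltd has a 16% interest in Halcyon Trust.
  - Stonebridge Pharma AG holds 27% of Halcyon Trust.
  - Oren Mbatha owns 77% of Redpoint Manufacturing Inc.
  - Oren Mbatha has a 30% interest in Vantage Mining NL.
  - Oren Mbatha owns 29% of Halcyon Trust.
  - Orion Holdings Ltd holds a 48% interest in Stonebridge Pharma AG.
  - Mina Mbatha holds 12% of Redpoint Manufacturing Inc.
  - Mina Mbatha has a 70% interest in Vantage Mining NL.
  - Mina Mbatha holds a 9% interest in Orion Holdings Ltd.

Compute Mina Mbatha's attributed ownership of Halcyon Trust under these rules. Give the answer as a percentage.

50.1328%

By sibling attribution (R1), Mina Mbatha is treated as also owning Oren Mbatha's interest in Redpoint Manufacturing Inc, giving 12% + 77% = 89%.
By sibling attribution (R1), Mina Mbatha is treated as also owning Oren Mbatha's interest in Vantage Mining NL, giving 70% + 30% = 100%.
By sibling attribution (R1), Mina Mbatha is treated as also owning Oren Mbatha's interest in Orion Holdings Ltd, giving 9% + 55% = 64%.
By sibling attribution (R1), Mina Mbatha is treated as owning Oren Mbatha's 29% interest in Halcyon Trust.
Chain via Redpoint Manufacturing Inc. → Copperline Ventures LLC (R3): 89% × 16% × 16% = 2.2784% of Halcyon Trust.
Chain via Vantage Mining NL → Slate Media Ltd (R3): 100% × 66% × 16% = 10.56% of Halcyon Trust.
Chain via Orion Holdings Ltd → Stonebridge Pharma AG (R3): 64% × 48% × 27% = 8.2944% of Halcyon Trust.
Direct interest in Halcyon Trust: 29%.
Aggregating (R2): 2.2784% + 10.56% + 8.2944% + 29% = 50.1328%.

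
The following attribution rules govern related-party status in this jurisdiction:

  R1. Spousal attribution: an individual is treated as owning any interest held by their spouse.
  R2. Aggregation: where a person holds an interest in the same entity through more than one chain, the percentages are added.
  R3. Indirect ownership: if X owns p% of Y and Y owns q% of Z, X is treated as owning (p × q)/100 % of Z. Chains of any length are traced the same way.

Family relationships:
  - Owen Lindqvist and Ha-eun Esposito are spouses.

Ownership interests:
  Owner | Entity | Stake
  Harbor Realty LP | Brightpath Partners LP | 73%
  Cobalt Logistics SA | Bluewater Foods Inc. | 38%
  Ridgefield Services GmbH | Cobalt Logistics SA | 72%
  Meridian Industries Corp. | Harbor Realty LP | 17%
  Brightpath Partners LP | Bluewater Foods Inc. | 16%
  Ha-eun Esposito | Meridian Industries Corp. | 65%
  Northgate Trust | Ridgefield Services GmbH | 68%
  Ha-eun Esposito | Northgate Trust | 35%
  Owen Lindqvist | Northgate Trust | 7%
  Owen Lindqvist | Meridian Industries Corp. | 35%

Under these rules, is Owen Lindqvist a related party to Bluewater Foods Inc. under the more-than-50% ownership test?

By spousal attribution (R1), Owen Lindqvist is treated as also owning Ha-eun Esposito's interest in Northgate Trust, giving 7% + 35% = 42%.
By spousal attribution (R1), Owen Lindqvist is treated as also owning Ha-eun Esposito's interest in Meridian Industries Corp, giving 35% + 65% = 100%.
Chain via Northgate Trust → Ridgefield Services GmbH → Cobalt Logistics SA (R3): 42% × 68% × 72% × 38% = 7.814016% of Bluewater Foods Inc.
Chain via Meridian Industries Corp. → Harbor Realty LP → Brightpath Partners LP (R3): 100% × 17% × 73% × 16% = 1.9856% of Bluewater Foods Inc.
Aggregating (R2): 7.814016% + 1.9856% = 9.799616%.
9.799616% does not exceed the 50% threshold, so Owen is not a related party to Bluewater Foods Inc.

No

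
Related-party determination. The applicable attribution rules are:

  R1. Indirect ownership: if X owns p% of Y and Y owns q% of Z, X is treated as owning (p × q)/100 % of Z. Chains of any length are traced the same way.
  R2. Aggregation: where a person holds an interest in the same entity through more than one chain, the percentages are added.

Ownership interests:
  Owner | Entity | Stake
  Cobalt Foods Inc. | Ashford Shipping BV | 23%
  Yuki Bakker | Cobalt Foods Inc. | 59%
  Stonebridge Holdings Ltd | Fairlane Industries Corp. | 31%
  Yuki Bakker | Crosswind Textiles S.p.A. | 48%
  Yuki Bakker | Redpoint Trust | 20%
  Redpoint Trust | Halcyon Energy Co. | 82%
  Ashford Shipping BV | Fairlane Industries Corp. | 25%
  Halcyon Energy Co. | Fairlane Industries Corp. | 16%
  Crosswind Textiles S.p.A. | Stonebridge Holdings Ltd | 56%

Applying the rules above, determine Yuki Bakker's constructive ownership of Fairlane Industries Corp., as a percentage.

Chain via Crosswind Textiles S.p.A. → Stonebridge Holdings Ltd (R1): 48% × 56% × 31% = 8.3328% of Fairlane Industries Corp.
Chain via Redpoint Trust → Halcyon Energy Co. (R1): 20% × 82% × 16% = 2.624% of Fairlane Industries Corp.
Chain via Cobalt Foods Inc. → Ashford Shipping BV (R1): 59% × 23% × 25% = 3.3925% of Fairlane Industries Corp.
Aggregating (R2): 8.3328% + 2.624% + 3.3925% = 14.3493%.

14.3493%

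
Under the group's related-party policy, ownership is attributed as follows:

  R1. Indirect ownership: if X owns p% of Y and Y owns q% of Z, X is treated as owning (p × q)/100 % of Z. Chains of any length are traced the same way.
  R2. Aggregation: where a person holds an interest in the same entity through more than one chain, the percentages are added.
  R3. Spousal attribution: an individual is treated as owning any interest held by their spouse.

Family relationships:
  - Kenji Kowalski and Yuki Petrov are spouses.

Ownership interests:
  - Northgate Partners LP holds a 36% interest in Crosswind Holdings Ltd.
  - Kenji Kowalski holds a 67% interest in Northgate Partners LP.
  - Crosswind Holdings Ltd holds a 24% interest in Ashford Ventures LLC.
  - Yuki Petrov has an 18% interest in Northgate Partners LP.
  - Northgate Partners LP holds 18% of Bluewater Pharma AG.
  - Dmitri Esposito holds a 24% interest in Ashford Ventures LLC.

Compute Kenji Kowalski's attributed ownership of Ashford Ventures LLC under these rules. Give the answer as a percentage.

7.344%

By spousal attribution (R3), Kenji Kowalski is treated as also owning Yuki Petrov's interest in Northgate Partners LP, giving 67% + 18% = 85%.
Chain via Northgate Partners LP → Crosswind Holdings Ltd (R1): 85% × 36% × 24% = 7.344% of Ashford Ventures LLC.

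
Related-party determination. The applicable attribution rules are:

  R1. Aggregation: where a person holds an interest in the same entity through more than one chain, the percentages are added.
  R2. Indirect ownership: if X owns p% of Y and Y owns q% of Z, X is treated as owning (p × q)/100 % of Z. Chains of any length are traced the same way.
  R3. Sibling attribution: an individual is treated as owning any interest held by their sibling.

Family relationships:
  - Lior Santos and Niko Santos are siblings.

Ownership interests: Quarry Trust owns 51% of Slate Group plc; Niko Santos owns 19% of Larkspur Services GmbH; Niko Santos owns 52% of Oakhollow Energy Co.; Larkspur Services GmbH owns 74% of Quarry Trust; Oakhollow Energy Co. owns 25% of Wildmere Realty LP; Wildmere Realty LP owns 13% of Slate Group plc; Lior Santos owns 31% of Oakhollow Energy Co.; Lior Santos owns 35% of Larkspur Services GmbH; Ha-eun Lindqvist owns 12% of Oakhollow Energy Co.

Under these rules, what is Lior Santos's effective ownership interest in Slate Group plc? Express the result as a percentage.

23.0771%

By sibling attribution (R3), Lior Santos is treated as also owning Niko Santos's interest in Oakhollow Energy Co, giving 31% + 52% = 83%.
By sibling attribution (R3), Lior Santos is treated as also owning Niko Santos's interest in Larkspur Services GmbH, giving 35% + 19% = 54%.
Chain via Oakhollow Energy Co. → Wildmere Realty LP (R2): 83% × 25% × 13% = 2.6975% of Slate Group plc.
Chain via Larkspur Services GmbH → Quarry Trust (R2): 54% × 74% × 51% = 20.3796% of Slate Group plc.
Aggregating (R1): 2.6975% + 20.3796% = 23.0771%.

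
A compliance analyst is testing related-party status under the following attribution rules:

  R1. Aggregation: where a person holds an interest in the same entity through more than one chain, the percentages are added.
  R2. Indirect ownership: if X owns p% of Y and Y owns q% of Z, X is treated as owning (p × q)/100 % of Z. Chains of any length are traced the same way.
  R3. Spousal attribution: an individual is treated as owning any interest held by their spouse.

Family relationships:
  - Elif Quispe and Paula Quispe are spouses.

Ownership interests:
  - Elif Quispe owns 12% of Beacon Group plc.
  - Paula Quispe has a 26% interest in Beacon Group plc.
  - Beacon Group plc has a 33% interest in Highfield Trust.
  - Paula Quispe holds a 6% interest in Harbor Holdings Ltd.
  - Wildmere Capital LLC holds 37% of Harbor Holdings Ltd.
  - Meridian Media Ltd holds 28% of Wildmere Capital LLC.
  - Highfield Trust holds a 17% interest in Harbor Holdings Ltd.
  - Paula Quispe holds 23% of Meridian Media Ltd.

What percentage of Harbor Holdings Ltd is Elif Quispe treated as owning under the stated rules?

10.5146%

By spousal attribution (R3), Elif Quispe is treated as also owning Paula Quispe's interest in Beacon Group plc, giving 12% + 26% = 38%.
By spousal attribution (R3), Elif Quispe is treated as owning Paula Quispe's 23% interest in Meridian Media Ltd.
By spousal attribution (R3), Elif Quispe is treated as owning Paula Quispe's 6% interest in Harbor Holdings Ltd.
Chain via Beacon Group plc → Highfield Trust (R2): 38% × 33% × 17% = 2.1318% of Harbor Holdings Ltd.
Chain via Meridian Media Ltd → Wildmere Capital LLC (R2): 23% × 28% × 37% = 2.3828% of Harbor Holdings Ltd.
Direct interest in Harbor Holdings Ltd: 6%.
Aggregating (R1): 2.1318% + 2.3828% + 6% = 10.5146%.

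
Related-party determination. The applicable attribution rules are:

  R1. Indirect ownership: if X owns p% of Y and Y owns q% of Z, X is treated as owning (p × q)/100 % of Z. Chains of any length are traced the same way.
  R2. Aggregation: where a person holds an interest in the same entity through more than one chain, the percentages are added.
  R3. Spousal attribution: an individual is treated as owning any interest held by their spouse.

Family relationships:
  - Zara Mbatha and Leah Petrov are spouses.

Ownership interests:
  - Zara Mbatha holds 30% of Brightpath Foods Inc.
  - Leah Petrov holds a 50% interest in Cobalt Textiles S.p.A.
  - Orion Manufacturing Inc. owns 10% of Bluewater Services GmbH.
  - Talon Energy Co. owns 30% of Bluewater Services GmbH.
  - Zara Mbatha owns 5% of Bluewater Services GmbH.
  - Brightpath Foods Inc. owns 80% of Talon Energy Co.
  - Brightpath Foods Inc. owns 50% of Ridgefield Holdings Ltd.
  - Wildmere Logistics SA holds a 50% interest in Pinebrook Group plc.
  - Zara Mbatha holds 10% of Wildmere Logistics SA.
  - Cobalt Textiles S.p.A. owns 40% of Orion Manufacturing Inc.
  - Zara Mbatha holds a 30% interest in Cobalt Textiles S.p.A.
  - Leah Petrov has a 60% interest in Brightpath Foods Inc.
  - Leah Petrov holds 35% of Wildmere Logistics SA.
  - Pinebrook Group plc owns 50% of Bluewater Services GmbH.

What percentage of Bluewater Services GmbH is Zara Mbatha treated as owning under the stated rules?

41.05%

By spousal attribution (R3), Zara Mbatha is treated as also owning Leah Petrov's interest in Brightpath Foods Inc, giving 30% + 60% = 90%.
By spousal attribution (R3), Zara Mbatha is treated as also owning Leah Petrov's interest in Wildmere Logistics SA, giving 10% + 35% = 45%.
By spousal attribution (R3), Zara Mbatha is treated as also owning Leah Petrov's interest in Cobalt Textiles S.p.A, giving 30% + 50% = 80%.
Chain via Brightpath Foods Inc. → Talon Energy Co. (R1): 90% × 80% × 30% = 21.6% of Bluewater Services GmbH.
Chain via Wildmere Logistics SA → Pinebrook Group plc (R1): 45% × 50% × 50% = 11.25% of Bluewater Services GmbH.
Chain via Cobalt Textiles S.p.A. → Orion Manufacturing Inc. (R1): 80% × 40% × 10% = 3.2% of Bluewater Services GmbH.
Direct interest in Bluewater Services GmbH: 5%.
Aggregating (R2): 21.6% + 11.25% + 3.2% + 5% = 41.05%.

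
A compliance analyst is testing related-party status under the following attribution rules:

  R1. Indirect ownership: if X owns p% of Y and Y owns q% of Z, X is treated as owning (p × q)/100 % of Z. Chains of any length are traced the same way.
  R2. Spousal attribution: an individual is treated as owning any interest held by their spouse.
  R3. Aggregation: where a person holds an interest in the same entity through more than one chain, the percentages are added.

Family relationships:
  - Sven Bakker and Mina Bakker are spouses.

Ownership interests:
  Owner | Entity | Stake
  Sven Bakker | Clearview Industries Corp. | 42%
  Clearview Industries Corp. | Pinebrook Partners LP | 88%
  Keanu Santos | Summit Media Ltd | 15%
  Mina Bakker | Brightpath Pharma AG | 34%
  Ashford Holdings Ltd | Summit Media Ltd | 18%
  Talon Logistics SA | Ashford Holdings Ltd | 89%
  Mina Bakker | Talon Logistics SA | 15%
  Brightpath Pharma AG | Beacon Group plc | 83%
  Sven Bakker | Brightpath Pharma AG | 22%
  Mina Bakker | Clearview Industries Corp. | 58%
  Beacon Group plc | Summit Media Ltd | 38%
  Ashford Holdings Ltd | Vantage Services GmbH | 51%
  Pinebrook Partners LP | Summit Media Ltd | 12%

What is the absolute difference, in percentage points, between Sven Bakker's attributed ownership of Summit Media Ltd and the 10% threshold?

By spousal attribution (R2), Sven Bakker is treated as also owning Mina Bakker's interest in Clearview Industries Corp, giving 42% + 58% = 100%.
By spousal attribution (R2), Sven Bakker is treated as also owning Mina Bakker's interest in Brightpath Pharma AG, giving 22% + 34% = 56%.
By spousal attribution (R2), Sven Bakker is treated as owning Mina Bakker's 15% interest in Talon Logistics SA.
Chain via Clearview Industries Corp. → Pinebrook Partners LP (R1): 100% × 88% × 12% = 10.56% of Summit Media Ltd.
Chain via Brightpath Pharma AG → Beacon Group plc (R1): 56% × 83% × 38% = 17.6624% of Summit Media Ltd.
Chain via Talon Logistics SA → Ashford Holdings Ltd (R1): 15% × 89% × 18% = 2.403% of Summit Media Ltd.
Aggregating (R3): 10.56% + 17.6624% + 2.403% = 30.6254%.
30.6254% exceeds the 10% threshold by 20.6254 percentage points.

20.6254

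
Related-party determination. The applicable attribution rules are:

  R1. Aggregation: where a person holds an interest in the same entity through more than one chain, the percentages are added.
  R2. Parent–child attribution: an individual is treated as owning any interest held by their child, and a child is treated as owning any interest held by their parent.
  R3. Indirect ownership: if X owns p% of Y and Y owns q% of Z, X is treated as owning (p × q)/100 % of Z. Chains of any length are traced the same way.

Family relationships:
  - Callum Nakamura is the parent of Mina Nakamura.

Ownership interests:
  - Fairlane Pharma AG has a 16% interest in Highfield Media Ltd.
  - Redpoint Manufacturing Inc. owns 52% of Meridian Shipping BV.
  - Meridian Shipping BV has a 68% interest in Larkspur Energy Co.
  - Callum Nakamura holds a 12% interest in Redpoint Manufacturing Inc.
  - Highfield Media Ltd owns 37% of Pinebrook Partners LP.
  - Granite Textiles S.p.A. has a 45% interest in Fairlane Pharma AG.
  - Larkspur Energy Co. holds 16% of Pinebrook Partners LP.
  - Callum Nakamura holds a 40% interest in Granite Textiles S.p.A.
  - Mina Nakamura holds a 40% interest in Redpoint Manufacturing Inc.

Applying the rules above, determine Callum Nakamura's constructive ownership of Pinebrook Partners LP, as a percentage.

By parent–child attribution (R2), Callum Nakamura is treated as also owning Mina Nakamura's interest in Redpoint Manufacturing Inc, giving 12% + 40% = 52%.
Chain via Granite Textiles S.p.A. → Fairlane Pharma AG → Highfield Media Ltd (R3): 40% × 45% × 16% × 37% = 1.0656% of Pinebrook Partners LP.
Chain via Redpoint Manufacturing Inc. → Meridian Shipping BV → Larkspur Energy Co. (R3): 52% × 52% × 68% × 16% = 2.941952% of Pinebrook Partners LP.
Aggregating (R1): 1.0656% + 2.941952% = 4.007552%.

4.007552%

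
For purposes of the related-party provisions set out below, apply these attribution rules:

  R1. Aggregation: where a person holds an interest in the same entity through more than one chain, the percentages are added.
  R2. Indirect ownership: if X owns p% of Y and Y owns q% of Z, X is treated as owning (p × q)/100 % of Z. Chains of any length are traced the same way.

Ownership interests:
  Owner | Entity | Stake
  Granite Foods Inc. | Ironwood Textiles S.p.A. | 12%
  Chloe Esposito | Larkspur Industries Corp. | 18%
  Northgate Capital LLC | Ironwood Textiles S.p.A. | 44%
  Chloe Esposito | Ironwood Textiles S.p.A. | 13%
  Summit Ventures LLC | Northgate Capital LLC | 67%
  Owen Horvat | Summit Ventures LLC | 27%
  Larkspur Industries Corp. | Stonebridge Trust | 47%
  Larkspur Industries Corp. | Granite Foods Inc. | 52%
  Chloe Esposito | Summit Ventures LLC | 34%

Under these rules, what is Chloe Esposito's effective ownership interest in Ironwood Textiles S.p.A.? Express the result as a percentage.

24.1464%

Chain via Summit Ventures LLC → Northgate Capital LLC (R2): 34% × 67% × 44% = 10.0232% of Ironwood Textiles S.p.A.
Chain via Larkspur Industries Corp. → Granite Foods Inc. (R2): 18% × 52% × 12% = 1.1232% of Ironwood Textiles S.p.A.
Direct interest in Ironwood Textiles S.p.A: 13%.
Aggregating (R1): 10.0232% + 1.1232% + 13% = 24.1464%.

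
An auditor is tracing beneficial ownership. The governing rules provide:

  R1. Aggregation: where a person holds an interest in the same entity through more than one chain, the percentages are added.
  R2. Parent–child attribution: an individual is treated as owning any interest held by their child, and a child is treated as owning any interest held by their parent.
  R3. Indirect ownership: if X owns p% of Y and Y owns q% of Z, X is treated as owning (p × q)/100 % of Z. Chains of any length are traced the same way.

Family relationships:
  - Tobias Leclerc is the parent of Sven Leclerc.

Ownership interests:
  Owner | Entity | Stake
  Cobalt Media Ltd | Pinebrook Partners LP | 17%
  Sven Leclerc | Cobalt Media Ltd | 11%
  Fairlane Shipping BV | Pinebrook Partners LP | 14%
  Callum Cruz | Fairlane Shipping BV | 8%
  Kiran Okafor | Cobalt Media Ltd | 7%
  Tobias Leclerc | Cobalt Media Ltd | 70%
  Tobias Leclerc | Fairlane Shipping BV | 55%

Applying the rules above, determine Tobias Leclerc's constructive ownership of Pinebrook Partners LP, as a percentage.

By parent–child attribution (R2), Tobias Leclerc is treated as also owning Sven Leclerc's interest in Cobalt Media Ltd, giving 70% + 11% = 81%.
Chain via Cobalt Media Ltd (R3): 81% × 17% = 13.77% of Pinebrook Partners LP.
Chain via Fairlane Shipping BV (R3): 55% × 14% = 7.7% of Pinebrook Partners LP.
Aggregating (R1): 13.77% + 7.7% = 21.47%.

21.47%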